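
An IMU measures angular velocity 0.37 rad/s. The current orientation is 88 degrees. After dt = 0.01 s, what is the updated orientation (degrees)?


delta_theta = w * dt = 0.37 * 0.01 = 0.0037 rad
= 0.212 deg
theta_new = 88 + 0.212 = 88.212 deg


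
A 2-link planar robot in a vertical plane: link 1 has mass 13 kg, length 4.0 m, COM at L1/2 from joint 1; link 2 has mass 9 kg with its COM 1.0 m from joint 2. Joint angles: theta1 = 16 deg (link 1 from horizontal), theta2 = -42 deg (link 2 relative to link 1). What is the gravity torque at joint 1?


Horizontal distance from joint 1 to link-1 COM:
  x_c1 = (L1/2)*cos(t1) = 2.0 * 0.9613 = 1.9225 m
Horizontal distance from joint 1 to link-2 COM:
  x_c2 = L1*cos(t1) + Lc2*cos(t1+t2)
       = 4.0*0.9613 + 1.0*0.8988 = 4.7438 m
tau1 = m1*g*x_c1 + m2*g*x_c2
     = 13*9.81*1.9225 + 9*9.81*4.7438
     = 245.1794 + 418.8337
     = 664.0131 Nm


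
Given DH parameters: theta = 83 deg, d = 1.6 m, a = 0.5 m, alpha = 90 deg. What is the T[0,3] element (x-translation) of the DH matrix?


T[0,3] = a * cos(theta)
= 0.5 * cos(83 deg)
= 0.5 * 0.1219
= 0.0609


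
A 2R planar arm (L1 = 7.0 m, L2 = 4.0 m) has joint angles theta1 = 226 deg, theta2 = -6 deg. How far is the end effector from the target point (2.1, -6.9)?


End effector via forward kinematics:
x = L1*cos(t1) + L2*cos(t1+t2) = -7.9268
y = L1*sin(t1) + L2*sin(t1+t2) = -7.6065
Distance to target:
d = sqrt((2.1 - -7.9268)^2 + (-6.9 - -7.6065)^2)
= sqrt(100.5364 + 0.4992)
= 10.0516 m


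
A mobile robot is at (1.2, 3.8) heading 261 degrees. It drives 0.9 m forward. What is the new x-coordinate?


x_new = x0 + d*cos(theta)
= 1.2 + 0.9*cos(261)
= 1.2 + -0.1408
= 1.0592


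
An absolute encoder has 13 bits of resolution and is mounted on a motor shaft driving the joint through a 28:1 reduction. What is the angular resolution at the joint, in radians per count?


counts = 2^13 = 8192
effective counts at joint = 8192 * 28 = 229376
resolution = 2*pi / 229376
= 2.7393e-05 rad/count


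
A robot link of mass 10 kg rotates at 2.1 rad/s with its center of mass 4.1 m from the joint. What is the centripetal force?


F = m * omega^2 * r
= 10 * 2.1^2 * 4.1
= 10 * 4.41 * 4.1
= 180.81 N


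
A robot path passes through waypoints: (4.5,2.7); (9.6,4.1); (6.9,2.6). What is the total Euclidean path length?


Segment lengths:
  seg1 = sqrt((5.1)^2 + (1.4)^2) = 5.2887
  seg2 = sqrt((-2.7)^2 + (-1.5)^2) = 3.0887
Total = 8.3774


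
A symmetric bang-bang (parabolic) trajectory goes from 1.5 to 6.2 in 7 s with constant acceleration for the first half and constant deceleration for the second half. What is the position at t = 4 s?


Symmetric rest-to-rest: each phase covers (pf-p0)/2 in time T/2. 0.5*a*(T/2)^2 = (pf-p0)/2 => a = 4*(pf-p0)/T^2
a = 4*(6.2-1.5)/7^2 = 0.3837
t = 4 is in the deceleration phase (t > T/2).
p = pf - 0.5*a*(T-t)^2 = 6.2 - 0.5*0.3837*3^2
= 4.4735


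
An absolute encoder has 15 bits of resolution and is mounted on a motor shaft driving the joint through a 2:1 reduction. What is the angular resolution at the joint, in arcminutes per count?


counts = 2^15 = 32768
effective counts at joint = 32768 * 2 = 65536
resolution = 360*60 / 65536
= 0.3296 arcmin/count


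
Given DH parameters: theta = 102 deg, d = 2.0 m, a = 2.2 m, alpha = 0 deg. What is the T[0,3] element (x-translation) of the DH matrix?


T[0,3] = a * cos(theta)
= 2.2 * cos(102 deg)
= 2.2 * -0.2079
= -0.4574


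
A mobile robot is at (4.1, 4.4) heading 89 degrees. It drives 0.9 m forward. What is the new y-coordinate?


y_new = y0 + d*sin(theta)
= 4.4 + 0.9*sin(89)
= 4.4 + 0.8999
= 5.2999


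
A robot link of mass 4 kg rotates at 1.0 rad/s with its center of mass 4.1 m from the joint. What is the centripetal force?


F = m * omega^2 * r
= 4 * 1.0^2 * 4.1
= 4 * 1.0 * 4.1
= 16.4 N


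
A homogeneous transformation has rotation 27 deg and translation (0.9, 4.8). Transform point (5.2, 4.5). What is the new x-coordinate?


x' = cos(theta)*px - sin(theta)*py + tx
= 0.891*5.2 - 0.454*4.5 + 0.9
= 3.4903


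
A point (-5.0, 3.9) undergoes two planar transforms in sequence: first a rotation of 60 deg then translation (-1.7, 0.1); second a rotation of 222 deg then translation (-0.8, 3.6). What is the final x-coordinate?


After transform 1:
x1 = cos(60)*-5.0 - sin(60)*3.9 + -1.7 = -7.5775
y1 = sin(60)*-5.0 + cos(60)*3.9 + 0.1 = -2.2801
After transform 2:
x2 = cos(222)*-7.5775 - sin(222)*-2.2801 + -0.8
= 3.3055


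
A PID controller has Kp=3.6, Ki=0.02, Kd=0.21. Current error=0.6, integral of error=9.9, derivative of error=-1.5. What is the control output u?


u = Kp*e + Ki*int(e) + Kd*de/dt
= 3.6*0.6 + 0.02*9.9 + 0.21*(-1.5)
= 2.16 + 0.198 + -0.315
= 2.043


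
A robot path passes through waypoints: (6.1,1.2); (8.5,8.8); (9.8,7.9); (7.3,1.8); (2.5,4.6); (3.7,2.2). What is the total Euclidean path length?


Segment lengths:
  seg1 = sqrt((2.4)^2 + (7.6)^2) = 7.9699
  seg2 = sqrt((1.3)^2 + (-0.9)^2) = 1.5811
  seg3 = sqrt((-2.5)^2 + (-6.1)^2) = 6.5924
  seg4 = sqrt((-4.8)^2 + (2.8)^2) = 5.557
  seg5 = sqrt((1.2)^2 + (-2.4)^2) = 2.6833
Total = 24.3838


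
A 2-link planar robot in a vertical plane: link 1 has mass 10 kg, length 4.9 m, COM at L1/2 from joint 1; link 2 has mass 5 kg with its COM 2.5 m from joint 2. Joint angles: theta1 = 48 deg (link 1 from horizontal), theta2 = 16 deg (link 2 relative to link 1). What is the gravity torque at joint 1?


Horizontal distance from joint 1 to link-1 COM:
  x_c1 = (L1/2)*cos(t1) = 2.45 * 0.6691 = 1.6394 m
Horizontal distance from joint 1 to link-2 COM:
  x_c2 = L1*cos(t1) + Lc2*cos(t1+t2)
       = 4.9*0.6691 + 2.5*0.4384 = 4.3747 m
tau1 = m1*g*x_c1 + m2*g*x_c2
     = 10*9.81*1.6394 + 5*9.81*4.3747
     = 160.8222 + 214.5775
     = 375.3997 Nm


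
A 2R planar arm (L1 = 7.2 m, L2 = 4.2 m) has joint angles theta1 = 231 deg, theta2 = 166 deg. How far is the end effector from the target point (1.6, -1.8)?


End effector via forward kinematics:
x = L1*cos(t1) + L2*cos(t1+t2) = -1.1768
y = L1*sin(t1) + L2*sin(t1+t2) = -3.0678
Distance to target:
d = sqrt((1.6 - -1.1768)^2 + (-1.8 - -3.0678)^2)
= sqrt(7.7108 + 1.6074)
= 3.0526 m


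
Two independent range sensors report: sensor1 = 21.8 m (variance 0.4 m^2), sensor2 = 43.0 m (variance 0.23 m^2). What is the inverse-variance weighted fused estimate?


w1 = (1/var1) / (1/var1 + 1/var2)
   = 2.5 / (2.5 + 4.3478) = 0.3651
w2 = 1 - w1 = 0.6349
fused = w1*s1 + w2*s2 = 7.9587 + 27.3016
= 35.2603 m


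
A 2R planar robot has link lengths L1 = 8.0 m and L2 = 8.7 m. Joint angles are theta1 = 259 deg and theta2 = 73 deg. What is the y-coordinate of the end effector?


Convert angles to radians: theta1 = 4.5204, theta2 = 1.2741
y = L1*sin(theta1) + L2*sin(theta1+theta2)
y = -7.853 + -4.0844
y = -11.9374


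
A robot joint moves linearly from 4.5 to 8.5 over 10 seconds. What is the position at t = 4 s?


s = t/T = 4/10 = 0.4
p(t) = p0 + (pf-p0)*s
= 4.5 + (8.5 - 4.5) * 0.4
= 6.1


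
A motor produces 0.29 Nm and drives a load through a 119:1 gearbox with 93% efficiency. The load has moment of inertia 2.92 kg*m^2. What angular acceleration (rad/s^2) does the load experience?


tau_out = tau_motor * N * eta
= 0.29 * 119 * 0.93 = 32.0943 Nm
alpha = tau_out / I = 32.0943 / 2.92
= 10.9912 rad/s^2


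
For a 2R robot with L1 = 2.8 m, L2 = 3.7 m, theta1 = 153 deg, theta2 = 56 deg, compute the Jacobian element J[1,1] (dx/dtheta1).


J[1,1] = -L1*sin(t1) - L2*sin(t1+t2)
= -2.8*sin(153) - 3.7*sin(209)
= 0.5226


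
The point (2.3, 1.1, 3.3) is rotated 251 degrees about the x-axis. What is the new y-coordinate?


Rotation about x-axis: y' = y*cos(theta) - z*sin(theta)
= 1.1 * -0.3256 - 3.3 * -0.9455
= 2.7621


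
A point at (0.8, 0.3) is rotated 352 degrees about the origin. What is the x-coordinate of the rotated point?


x' = x*cos(theta) - y*sin(theta)
cos(352 deg) = 0.9903, sin(352 deg) = -0.1392
x' = 0.8 * 0.9903 - 0.3 * -0.1392
= 0.7922 - -0.0418
= 0.834


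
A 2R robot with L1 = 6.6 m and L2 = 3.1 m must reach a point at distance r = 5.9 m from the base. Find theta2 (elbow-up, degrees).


cos(theta2) = (r^2 - L1^2 - L2^2) / (2*L1*L2)
cos(theta2) = (34.81 - 43.56 - 9.61) / 40.92
cos(theta2) = -0.44868
theta2 = 116.659 degrees


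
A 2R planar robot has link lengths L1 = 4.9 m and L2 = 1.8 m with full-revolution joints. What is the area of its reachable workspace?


r_max = L1 + L2 = 6.7 m
r_min = |L1 - L2| = 3.1 m
Area = pi*(r_max^2 - r_min^2)
= pi*(44.89 - 9.61)
= pi * 35.28
= 110.8354 m^2


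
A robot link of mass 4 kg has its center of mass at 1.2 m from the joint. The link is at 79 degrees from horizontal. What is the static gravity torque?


tau = m*g*L*cos(angle)
= 4 * 9.81 * 1.2 * cos(79 deg)
= 4 * 9.81 * 1.2 * 0.1908
= 8.9848 Nm


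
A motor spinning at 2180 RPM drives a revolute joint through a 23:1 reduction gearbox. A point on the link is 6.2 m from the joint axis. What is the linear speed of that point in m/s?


omega_motor = 2180 * 2*pi/60 = 228.2891 rad/s
omega_joint = omega_motor / 23 = 9.9256 rad/s
v = omega_joint * r = 9.9256 * 6.2
= 61.5388 m/s


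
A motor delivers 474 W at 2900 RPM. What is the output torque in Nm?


omega = 2900 * 2*pi/60 = 303.6873 rad/s
tau = P / omega = 474 / 303.6873
= 1.5608 Nm


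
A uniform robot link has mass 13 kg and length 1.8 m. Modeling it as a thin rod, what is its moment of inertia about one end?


I = (1/3) * m * L^2
= (1/3) * 13 * 1.8^2
= 0.333333 * 13 * 3.24
= 14.04 kg*m^2


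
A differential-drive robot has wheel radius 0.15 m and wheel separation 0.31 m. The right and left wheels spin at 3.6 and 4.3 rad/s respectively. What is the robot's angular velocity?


vR = r*wR = 0.15*3.6 = 0.54 m/s
vL = r*wL = 0.15*4.3 = 0.645 m/s
v = (vR+vL)/2 = 0.5925 m/s
omega = (vR-vL)/L = -0.3387 rad/s
angular velocity = -0.3387 rad/s


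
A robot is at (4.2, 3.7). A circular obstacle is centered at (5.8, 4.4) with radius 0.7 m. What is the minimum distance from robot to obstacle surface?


center_dist = sqrt((4.2-5.8)^2 + (3.7-4.4)^2)
= sqrt(2.56 + 0.49)
= 1.7464
min_dist = center_dist - radius = 1.7464 - 0.7 = 1.0464 m


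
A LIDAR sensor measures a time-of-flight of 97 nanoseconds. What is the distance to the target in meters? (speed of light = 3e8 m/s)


tof = 97 ns = 9.7e-08 s
dist = c * tof / 2
= 3e8 * 9.7e-08 / 2
= 14.55 m


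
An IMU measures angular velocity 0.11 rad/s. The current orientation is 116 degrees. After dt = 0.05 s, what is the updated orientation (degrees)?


delta_theta = w * dt = 0.11 * 0.05 = 0.0055 rad
= 0.3151 deg
theta_new = 116 + 0.3151 = 116.3151 deg


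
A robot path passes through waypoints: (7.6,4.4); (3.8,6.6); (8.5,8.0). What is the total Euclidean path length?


Segment lengths:
  seg1 = sqrt((-3.8)^2 + (2.2)^2) = 4.3909
  seg2 = sqrt((4.7)^2 + (1.4)^2) = 4.9041
Total = 9.295


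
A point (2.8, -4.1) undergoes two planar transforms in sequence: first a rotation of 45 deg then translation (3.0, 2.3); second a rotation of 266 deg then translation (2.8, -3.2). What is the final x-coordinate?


After transform 1:
x1 = cos(45)*2.8 - sin(45)*-4.1 + 3.0 = 7.879
y1 = sin(45)*2.8 + cos(45)*-4.1 + 2.3 = 1.3808
After transform 2:
x2 = cos(266)*7.879 - sin(266)*1.3808 + 2.8
= 3.6278


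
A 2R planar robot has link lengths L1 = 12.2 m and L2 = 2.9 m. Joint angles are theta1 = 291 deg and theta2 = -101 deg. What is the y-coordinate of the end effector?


Convert angles to radians: theta1 = 5.0789, theta2 = -1.7628
y = L1*sin(theta1) + L2*sin(theta1+theta2)
y = -11.3897 + -0.5036
y = -11.8933


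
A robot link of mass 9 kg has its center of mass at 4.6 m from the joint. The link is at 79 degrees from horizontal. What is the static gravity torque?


tau = m*g*L*cos(angle)
= 9 * 9.81 * 4.6 * cos(79 deg)
= 9 * 9.81 * 4.6 * 0.1908
= 77.494 Nm


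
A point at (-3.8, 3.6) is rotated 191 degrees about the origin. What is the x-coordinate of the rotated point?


x' = x*cos(theta) - y*sin(theta)
cos(191 deg) = -0.9816, sin(191 deg) = -0.1908
x' = -3.8 * -0.9816 - 3.6 * -0.1908
= 3.7302 - -0.6869
= 4.4171


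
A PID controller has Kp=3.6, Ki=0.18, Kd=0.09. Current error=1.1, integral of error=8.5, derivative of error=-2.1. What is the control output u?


u = Kp*e + Ki*int(e) + Kd*de/dt
= 3.6*1.1 + 0.18*8.5 + 0.09*(-2.1)
= 3.96 + 1.53 + -0.189
= 5.301


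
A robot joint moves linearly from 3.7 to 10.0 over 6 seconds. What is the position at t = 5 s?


s = t/T = 5/6 = 0.8333
p(t) = p0 + (pf-p0)*s
= 3.7 + (10.0 - 3.7) * 0.8333
= 8.95


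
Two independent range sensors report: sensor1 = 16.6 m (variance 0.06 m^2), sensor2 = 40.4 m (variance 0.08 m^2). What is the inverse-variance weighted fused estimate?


w1 = (1/var1) / (1/var1 + 1/var2)
   = 16.6667 / (16.6667 + 12.5) = 0.5714
w2 = 1 - w1 = 0.4286
fused = w1*s1 + w2*s2 = 9.4857 + 17.3143
= 26.8 m


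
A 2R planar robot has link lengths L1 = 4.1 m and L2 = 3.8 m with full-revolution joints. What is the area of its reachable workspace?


r_max = L1 + L2 = 7.9 m
r_min = |L1 - L2| = 0.3 m
Area = pi*(r_max^2 - r_min^2)
= pi*(62.41 - 0.09)
= pi * 62.32
= 195.7841 m^2


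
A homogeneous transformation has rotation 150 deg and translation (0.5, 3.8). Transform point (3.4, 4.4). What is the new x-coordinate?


x' = cos(theta)*px - sin(theta)*py + tx
= -0.866*3.4 - 0.5*4.4 + 0.5
= -4.6445


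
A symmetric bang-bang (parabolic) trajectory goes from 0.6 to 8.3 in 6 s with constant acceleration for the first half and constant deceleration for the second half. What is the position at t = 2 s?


Symmetric rest-to-rest: each phase covers (pf-p0)/2 in time T/2. 0.5*a*(T/2)^2 = (pf-p0)/2 => a = 4*(pf-p0)/T^2
a = 4*(8.3-0.6)/6^2 = 0.8556
t = 2 is in the acceleration phase (t <= T/2).
p = p0 + 0.5*a*t^2 = 0.6 + 0.5*0.8556*2^2
= 2.3111


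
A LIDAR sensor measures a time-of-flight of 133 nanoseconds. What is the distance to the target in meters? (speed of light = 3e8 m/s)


tof = 133 ns = 1.33e-07 s
dist = c * tof / 2
= 3e8 * 1.33e-07 / 2
= 19.95 m


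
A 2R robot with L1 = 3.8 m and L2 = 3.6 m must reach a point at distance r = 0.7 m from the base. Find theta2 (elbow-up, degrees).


cos(theta2) = (r^2 - L1^2 - L2^2) / (2*L1*L2)
cos(theta2) = (0.49 - 14.44 - 12.96) / 27.36
cos(theta2) = -0.983553
theta2 = 169.594 degrees


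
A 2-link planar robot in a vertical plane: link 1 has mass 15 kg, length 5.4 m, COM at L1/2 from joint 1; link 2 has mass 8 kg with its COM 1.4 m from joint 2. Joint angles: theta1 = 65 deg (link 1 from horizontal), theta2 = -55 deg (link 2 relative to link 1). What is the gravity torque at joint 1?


Horizontal distance from joint 1 to link-1 COM:
  x_c1 = (L1/2)*cos(t1) = 2.7 * 0.4226 = 1.1411 m
Horizontal distance from joint 1 to link-2 COM:
  x_c2 = L1*cos(t1) + Lc2*cos(t1+t2)
       = 5.4*0.4226 + 1.4*0.9848 = 3.6609 m
tau1 = m1*g*x_c1 + m2*g*x_c2
     = 15*9.81*1.1411 + 8*9.81*3.6609
     = 167.9083 + 287.305
     = 455.2134 Nm


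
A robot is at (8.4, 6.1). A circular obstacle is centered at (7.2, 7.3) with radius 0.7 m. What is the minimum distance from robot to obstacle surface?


center_dist = sqrt((8.4-7.2)^2 + (6.1-7.3)^2)
= sqrt(1.44 + 1.44)
= 1.6971
min_dist = center_dist - radius = 1.6971 - 0.7 = 0.9971 m


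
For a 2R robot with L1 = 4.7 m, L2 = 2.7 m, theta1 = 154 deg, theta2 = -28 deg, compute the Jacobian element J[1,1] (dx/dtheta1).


J[1,1] = -L1*sin(t1) - L2*sin(t1+t2)
= -4.7*sin(154) - 2.7*sin(126)
= -4.2447


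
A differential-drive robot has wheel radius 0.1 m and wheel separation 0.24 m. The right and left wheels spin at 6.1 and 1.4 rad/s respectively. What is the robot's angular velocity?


vR = r*wR = 0.1*6.1 = 0.61 m/s
vL = r*wL = 0.1*1.4 = 0.14 m/s
v = (vR+vL)/2 = 0.375 m/s
omega = (vR-vL)/L = 1.9583 rad/s
angular velocity = 1.9583 rad/s


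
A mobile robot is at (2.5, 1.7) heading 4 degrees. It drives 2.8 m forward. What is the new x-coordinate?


x_new = x0 + d*cos(theta)
= 2.5 + 2.8*cos(4)
= 2.5 + 2.7932
= 5.2932


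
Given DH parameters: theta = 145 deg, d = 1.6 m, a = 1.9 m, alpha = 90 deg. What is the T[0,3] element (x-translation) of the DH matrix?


T[0,3] = a * cos(theta)
= 1.9 * cos(145 deg)
= 1.9 * -0.8192
= -1.5564


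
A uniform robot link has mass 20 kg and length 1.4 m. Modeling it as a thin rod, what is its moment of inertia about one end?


I = (1/3) * m * L^2
= (1/3) * 20 * 1.4^2
= 0.333333 * 20 * 1.96
= 13.0667 kg*m^2


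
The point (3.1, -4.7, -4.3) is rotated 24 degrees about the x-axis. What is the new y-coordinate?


Rotation about x-axis: y' = y*cos(theta) - z*sin(theta)
= -4.7 * 0.9135 - -4.3 * 0.4067
= -2.5447


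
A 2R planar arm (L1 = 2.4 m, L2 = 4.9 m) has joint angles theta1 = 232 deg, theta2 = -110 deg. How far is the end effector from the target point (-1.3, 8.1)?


End effector via forward kinematics:
x = L1*cos(t1) + L2*cos(t1+t2) = -4.0742
y = L1*sin(t1) + L2*sin(t1+t2) = 2.2642
Distance to target:
d = sqrt((-1.3 - -4.0742)^2 + (8.1 - 2.2642)^2)
= sqrt(7.6961 + 34.0564)
= 6.4616 m


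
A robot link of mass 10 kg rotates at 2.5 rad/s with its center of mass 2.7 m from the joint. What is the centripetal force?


F = m * omega^2 * r
= 10 * 2.5^2 * 2.7
= 10 * 6.25 * 2.7
= 168.75 N


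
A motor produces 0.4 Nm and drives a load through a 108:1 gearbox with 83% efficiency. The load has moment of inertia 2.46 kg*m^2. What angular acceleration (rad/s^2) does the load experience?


tau_out = tau_motor * N * eta
= 0.4 * 108 * 0.83 = 35.856 Nm
alpha = tau_out / I = 35.856 / 2.46
= 14.5756 rad/s^2


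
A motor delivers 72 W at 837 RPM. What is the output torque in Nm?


omega = 837 * 2*pi/60 = 87.6504 rad/s
tau = P / omega = 72 / 87.6504
= 0.8214 Nm


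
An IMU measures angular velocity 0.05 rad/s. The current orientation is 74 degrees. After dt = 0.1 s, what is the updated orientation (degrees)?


delta_theta = w * dt = 0.05 * 0.1 = 0.005 rad
= 0.2865 deg
theta_new = 74 + 0.2865 = 74.2865 deg


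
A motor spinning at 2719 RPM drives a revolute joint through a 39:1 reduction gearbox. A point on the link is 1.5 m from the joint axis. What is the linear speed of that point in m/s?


omega_motor = 2719 * 2*pi/60 = 284.733 rad/s
omega_joint = omega_motor / 39 = 7.3008 rad/s
v = omega_joint * r = 7.3008 * 1.5
= 10.9513 m/s


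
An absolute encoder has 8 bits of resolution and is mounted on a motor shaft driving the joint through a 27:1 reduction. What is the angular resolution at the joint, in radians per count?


counts = 2^8 = 256
effective counts at joint = 256 * 27 = 6912
resolution = 2*pi / 6912
= 9.0903e-04 rad/count


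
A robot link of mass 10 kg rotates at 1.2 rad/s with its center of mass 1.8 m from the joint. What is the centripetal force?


F = m * omega^2 * r
= 10 * 1.2^2 * 1.8
= 10 * 1.44 * 1.8
= 25.92 N


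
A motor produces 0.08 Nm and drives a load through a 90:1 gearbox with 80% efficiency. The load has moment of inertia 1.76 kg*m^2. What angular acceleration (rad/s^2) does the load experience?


tau_out = tau_motor * N * eta
= 0.08 * 90 * 0.8 = 5.76 Nm
alpha = tau_out / I = 5.76 / 1.76
= 3.2727 rad/s^2


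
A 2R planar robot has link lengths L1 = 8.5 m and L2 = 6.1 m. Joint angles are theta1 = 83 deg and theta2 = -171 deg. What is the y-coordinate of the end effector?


Convert angles to radians: theta1 = 1.4486, theta2 = -2.9845
y = L1*sin(theta1) + L2*sin(theta1+theta2)
y = 8.4366 + -6.0963
y = 2.3404


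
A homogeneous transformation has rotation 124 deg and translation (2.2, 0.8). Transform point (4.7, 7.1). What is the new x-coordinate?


x' = cos(theta)*px - sin(theta)*py + tx
= -0.5592*4.7 - 0.829*7.1 + 2.2
= -6.3144


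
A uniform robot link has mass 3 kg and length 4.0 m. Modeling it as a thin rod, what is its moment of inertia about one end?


I = (1/3) * m * L^2
= (1/3) * 3 * 4.0^2
= 0.333333 * 3 * 16.0
= 16.0 kg*m^2


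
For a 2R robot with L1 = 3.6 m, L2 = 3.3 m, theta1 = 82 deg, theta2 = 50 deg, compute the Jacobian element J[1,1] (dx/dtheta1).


J[1,1] = -L1*sin(t1) - L2*sin(t1+t2)
= -3.6*sin(82) - 3.3*sin(132)
= -6.0173


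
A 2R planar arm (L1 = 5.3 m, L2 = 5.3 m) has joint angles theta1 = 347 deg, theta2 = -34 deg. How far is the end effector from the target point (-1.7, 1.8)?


End effector via forward kinematics:
x = L1*cos(t1) + L2*cos(t1+t2) = 8.7788
y = L1*sin(t1) + L2*sin(t1+t2) = -5.0684
Distance to target:
d = sqrt((-1.7 - 8.7788)^2 + (1.8 - -5.0684)^2)
= sqrt(109.8043 + 47.1751)
= 12.5291 m


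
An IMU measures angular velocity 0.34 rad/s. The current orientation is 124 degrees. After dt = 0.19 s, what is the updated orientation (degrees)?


delta_theta = w * dt = 0.34 * 0.19 = 0.0646 rad
= 3.7013 deg
theta_new = 124 + 3.7013 = 127.7013 deg


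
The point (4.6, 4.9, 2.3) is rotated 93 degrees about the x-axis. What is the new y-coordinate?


Rotation about x-axis: y' = y*cos(theta) - z*sin(theta)
= 4.9 * -0.0523 - 2.3 * 0.9986
= -2.5533


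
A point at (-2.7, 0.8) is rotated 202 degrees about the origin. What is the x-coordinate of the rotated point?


x' = x*cos(theta) - y*sin(theta)
cos(202 deg) = -0.9272, sin(202 deg) = -0.3746
x' = -2.7 * -0.9272 - 0.8 * -0.3746
= 2.5034 - -0.2997
= 2.8031


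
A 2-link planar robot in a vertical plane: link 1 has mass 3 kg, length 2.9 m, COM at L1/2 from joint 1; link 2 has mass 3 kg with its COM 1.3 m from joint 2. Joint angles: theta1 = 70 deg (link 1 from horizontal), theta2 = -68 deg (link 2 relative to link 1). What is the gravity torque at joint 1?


Horizontal distance from joint 1 to link-1 COM:
  x_c1 = (L1/2)*cos(t1) = 1.45 * 0.342 = 0.4959 m
Horizontal distance from joint 1 to link-2 COM:
  x_c2 = L1*cos(t1) + Lc2*cos(t1+t2)
       = 2.9*0.342 + 1.3*0.9994 = 2.2911 m
tau1 = m1*g*x_c1 + m2*g*x_c2
     = 3*9.81*0.4959 + 3*9.81*2.2911
     = 14.5952 + 67.4261
     = 82.0213 Nm


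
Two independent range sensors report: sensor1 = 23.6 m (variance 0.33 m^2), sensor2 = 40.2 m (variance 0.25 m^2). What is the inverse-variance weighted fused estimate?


w1 = (1/var1) / (1/var1 + 1/var2)
   = 3.0303 / (3.0303 + 4.0) = 0.431
w2 = 1 - w1 = 0.569
fused = w1*s1 + w2*s2 = 10.1724 + 22.8724
= 33.0448 m


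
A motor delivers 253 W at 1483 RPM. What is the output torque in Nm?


omega = 1483 * 2*pi/60 = 155.2994 rad/s
tau = P / omega = 253 / 155.2994
= 1.6291 Nm


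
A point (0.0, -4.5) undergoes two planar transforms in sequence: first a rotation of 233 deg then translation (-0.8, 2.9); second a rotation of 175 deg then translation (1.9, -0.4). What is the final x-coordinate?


After transform 1:
x1 = cos(233)*0.0 - sin(233)*-4.5 + -0.8 = -4.3939
y1 = sin(233)*0.0 + cos(233)*-4.5 + 2.9 = 5.6082
After transform 2:
x2 = cos(175)*-4.3939 - sin(175)*5.6082 + 1.9
= 5.7884


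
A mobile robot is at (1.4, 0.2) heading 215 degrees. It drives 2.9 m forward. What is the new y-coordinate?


y_new = y0 + d*sin(theta)
= 0.2 + 2.9*sin(215)
= 0.2 + -1.6634
= -1.4634


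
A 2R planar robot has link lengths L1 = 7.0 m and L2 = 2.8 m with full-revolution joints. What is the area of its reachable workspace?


r_max = L1 + L2 = 9.8 m
r_min = |L1 - L2| = 4.2 m
Area = pi*(r_max^2 - r_min^2)
= pi*(96.04 - 17.64)
= pi * 78.4
= 246.3009 m^2


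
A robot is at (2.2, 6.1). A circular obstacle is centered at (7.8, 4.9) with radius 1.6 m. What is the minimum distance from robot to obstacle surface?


center_dist = sqrt((2.2-7.8)^2 + (6.1-4.9)^2)
= sqrt(31.36 + 1.44)
= 5.7271
min_dist = center_dist - radius = 5.7271 - 1.6 = 4.1271 m


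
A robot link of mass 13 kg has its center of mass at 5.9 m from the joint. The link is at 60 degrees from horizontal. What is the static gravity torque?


tau = m*g*L*cos(angle)
= 13 * 9.81 * 5.9 * cos(60 deg)
= 13 * 9.81 * 5.9 * 0.5
= 376.2135 Nm


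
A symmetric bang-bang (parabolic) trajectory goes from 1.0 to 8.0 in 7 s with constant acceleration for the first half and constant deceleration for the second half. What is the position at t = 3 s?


Symmetric rest-to-rest: each phase covers (pf-p0)/2 in time T/2. 0.5*a*(T/2)^2 = (pf-p0)/2 => a = 4*(pf-p0)/T^2
a = 4*(8.0-1.0)/7^2 = 0.5714
t = 3 is in the acceleration phase (t <= T/2).
p = p0 + 0.5*a*t^2 = 1.0 + 0.5*0.5714*3^2
= 3.5714


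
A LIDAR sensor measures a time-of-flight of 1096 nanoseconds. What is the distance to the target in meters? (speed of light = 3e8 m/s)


tof = 1096 ns = 1.096e-06 s
dist = c * tof / 2
= 3e8 * 1.096e-06 / 2
= 164.4 m


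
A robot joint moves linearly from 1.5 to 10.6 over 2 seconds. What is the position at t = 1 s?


s = t/T = 1/2 = 0.5
p(t) = p0 + (pf-p0)*s
= 1.5 + (10.6 - 1.5) * 0.5
= 6.05


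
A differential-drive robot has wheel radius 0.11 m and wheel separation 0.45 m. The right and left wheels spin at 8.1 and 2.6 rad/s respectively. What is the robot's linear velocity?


vR = r*wR = 0.11*8.1 = 0.891 m/s
vL = r*wL = 0.11*2.6 = 0.286 m/s
v = (vR+vL)/2 = 0.5885 m/s
omega = (vR-vL)/L = 1.3444 rad/s
linear velocity = 0.5885 m/s


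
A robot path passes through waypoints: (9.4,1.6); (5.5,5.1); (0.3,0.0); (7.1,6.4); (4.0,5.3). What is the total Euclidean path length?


Segment lengths:
  seg1 = sqrt((-3.9)^2 + (3.5)^2) = 5.2402
  seg2 = sqrt((-5.2)^2 + (-5.1)^2) = 7.2835
  seg3 = sqrt((6.8)^2 + (6.4)^2) = 9.3381
  seg4 = sqrt((-3.1)^2 + (-1.1)^2) = 3.2894
Total = 25.1512


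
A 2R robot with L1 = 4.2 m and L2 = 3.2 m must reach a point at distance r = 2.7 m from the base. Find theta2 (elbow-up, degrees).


cos(theta2) = (r^2 - L1^2 - L2^2) / (2*L1*L2)
cos(theta2) = (7.29 - 17.64 - 10.24) / 26.88
cos(theta2) = -0.765997
theta2 = 139.9958 degrees


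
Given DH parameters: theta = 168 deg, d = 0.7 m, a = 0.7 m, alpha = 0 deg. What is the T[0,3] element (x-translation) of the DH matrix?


T[0,3] = a * cos(theta)
= 0.7 * cos(168 deg)
= 0.7 * -0.9781
= -0.6847


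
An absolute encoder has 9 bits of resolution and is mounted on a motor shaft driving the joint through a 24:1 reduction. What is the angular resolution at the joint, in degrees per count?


counts = 2^9 = 512
effective counts at joint = 512 * 24 = 12288
resolution = 360 / 12288
= 0.0293 deg/count


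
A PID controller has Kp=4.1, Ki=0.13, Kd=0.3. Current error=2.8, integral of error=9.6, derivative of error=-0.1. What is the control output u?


u = Kp*e + Ki*int(e) + Kd*de/dt
= 4.1*2.8 + 0.13*9.6 + 0.3*(-0.1)
= 11.48 + 1.248 + -0.03
= 12.698


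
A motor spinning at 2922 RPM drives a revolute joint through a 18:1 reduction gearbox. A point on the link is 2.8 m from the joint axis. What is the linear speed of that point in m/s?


omega_motor = 2922 * 2*pi/60 = 305.9911 rad/s
omega_joint = omega_motor / 18 = 16.9995 rad/s
v = omega_joint * r = 16.9995 * 2.8
= 47.5986 m/s


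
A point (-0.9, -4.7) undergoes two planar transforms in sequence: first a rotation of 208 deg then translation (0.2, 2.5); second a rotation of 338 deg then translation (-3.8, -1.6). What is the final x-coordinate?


After transform 1:
x1 = cos(208)*-0.9 - sin(208)*-4.7 + 0.2 = -1.2119
y1 = sin(208)*-0.9 + cos(208)*-4.7 + 2.5 = 7.0724
After transform 2:
x2 = cos(338)*-1.2119 - sin(338)*7.0724 + -3.8
= -2.2743


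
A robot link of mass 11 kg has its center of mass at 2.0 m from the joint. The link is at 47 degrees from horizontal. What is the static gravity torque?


tau = m*g*L*cos(angle)
= 11 * 9.81 * 2.0 * cos(47 deg)
= 11 * 9.81 * 2.0 * 0.682
= 147.1889 Nm


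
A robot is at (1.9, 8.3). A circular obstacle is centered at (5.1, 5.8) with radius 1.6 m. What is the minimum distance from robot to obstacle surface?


center_dist = sqrt((1.9-5.1)^2 + (8.3-5.8)^2)
= sqrt(10.24 + 6.25)
= 4.0608
min_dist = center_dist - radius = 4.0608 - 1.6 = 2.4608 m


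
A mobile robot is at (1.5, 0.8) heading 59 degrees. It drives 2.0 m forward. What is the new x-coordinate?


x_new = x0 + d*cos(theta)
= 1.5 + 2.0*cos(59)
= 1.5 + 1.0301
= 2.5301


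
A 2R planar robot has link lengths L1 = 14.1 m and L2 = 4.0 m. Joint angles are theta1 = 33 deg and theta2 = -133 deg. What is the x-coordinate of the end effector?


Convert angles to radians: theta1 = 0.576, theta2 = -2.3213
x = L1*cos(theta1) + L2*cos(theta1+theta2)
x = 11.8253 + -0.6946
x = 11.1307


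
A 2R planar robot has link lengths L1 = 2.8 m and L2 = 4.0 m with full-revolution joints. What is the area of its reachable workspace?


r_max = L1 + L2 = 6.8 m
r_min = |L1 - L2| = 1.2 m
Area = pi*(r_max^2 - r_min^2)
= pi*(46.24 - 1.44)
= pi * 44.8
= 140.7434 m^2


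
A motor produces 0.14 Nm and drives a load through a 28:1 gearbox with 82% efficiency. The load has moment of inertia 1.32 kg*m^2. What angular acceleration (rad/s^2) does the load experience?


tau_out = tau_motor * N * eta
= 0.14 * 28 * 0.82 = 3.2144 Nm
alpha = tau_out / I = 3.2144 / 1.32
= 2.4352 rad/s^2


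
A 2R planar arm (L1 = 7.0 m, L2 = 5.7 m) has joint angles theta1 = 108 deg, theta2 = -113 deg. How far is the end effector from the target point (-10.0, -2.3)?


End effector via forward kinematics:
x = L1*cos(t1) + L2*cos(t1+t2) = 3.5152
y = L1*sin(t1) + L2*sin(t1+t2) = 6.1606
Distance to target:
d = sqrt((-10.0 - 3.5152)^2 + (-2.3 - 6.1606)^2)
= sqrt(182.6604 + 71.5819)
= 15.945 m


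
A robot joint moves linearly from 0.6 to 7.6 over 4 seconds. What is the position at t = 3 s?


s = t/T = 3/4 = 0.75
p(t) = p0 + (pf-p0)*s
= 0.6 + (7.6 - 0.6) * 0.75
= 5.85


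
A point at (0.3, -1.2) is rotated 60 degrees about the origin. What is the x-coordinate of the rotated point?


x' = x*cos(theta) - y*sin(theta)
cos(60 deg) = 0.5, sin(60 deg) = 0.866
x' = 0.3 * 0.5 - -1.2 * 0.866
= 0.15 - -1.0392
= 1.1892


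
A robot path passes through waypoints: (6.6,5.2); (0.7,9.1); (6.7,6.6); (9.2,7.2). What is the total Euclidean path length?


Segment lengths:
  seg1 = sqrt((-5.9)^2 + (3.9)^2) = 7.0725
  seg2 = sqrt((6.0)^2 + (-2.5)^2) = 6.5
  seg3 = sqrt((2.5)^2 + (0.6)^2) = 2.571
Total = 16.1435


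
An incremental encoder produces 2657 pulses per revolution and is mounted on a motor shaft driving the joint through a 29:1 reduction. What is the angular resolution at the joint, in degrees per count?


counts per rev = 2657
effective counts at joint = 2657 * 29 = 77053
resolution = 360 / 77053
= 0.0047 deg/count


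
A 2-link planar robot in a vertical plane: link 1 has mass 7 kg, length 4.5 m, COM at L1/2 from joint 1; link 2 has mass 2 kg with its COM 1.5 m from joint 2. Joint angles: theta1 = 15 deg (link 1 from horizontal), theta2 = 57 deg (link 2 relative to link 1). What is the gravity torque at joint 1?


Horizontal distance from joint 1 to link-1 COM:
  x_c1 = (L1/2)*cos(t1) = 2.25 * 0.9659 = 2.1733 m
Horizontal distance from joint 1 to link-2 COM:
  x_c2 = L1*cos(t1) + Lc2*cos(t1+t2)
       = 4.5*0.9659 + 1.5*0.309 = 4.8102 m
tau1 = m1*g*x_c1 + m2*g*x_c2
     = 7*9.81*2.1733 + 2*9.81*4.8102
     = 149.2428 + 94.376
     = 243.6187 Nm


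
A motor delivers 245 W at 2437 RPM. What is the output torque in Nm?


omega = 2437 * 2*pi/60 = 255.202 rad/s
tau = P / omega = 245 / 255.202
= 0.96 Nm


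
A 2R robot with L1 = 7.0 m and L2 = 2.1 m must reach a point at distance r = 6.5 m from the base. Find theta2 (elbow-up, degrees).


cos(theta2) = (r^2 - L1^2 - L2^2) / (2*L1*L2)
cos(theta2) = (42.25 - 49.0 - 4.41) / 29.4
cos(theta2) = -0.379592
theta2 = 112.3084 degrees


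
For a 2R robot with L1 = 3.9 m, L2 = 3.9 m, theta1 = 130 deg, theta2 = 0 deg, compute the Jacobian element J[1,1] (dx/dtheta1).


J[1,1] = -L1*sin(t1) - L2*sin(t1+t2)
= -3.9*sin(130) - 3.9*sin(130)
= -5.9751


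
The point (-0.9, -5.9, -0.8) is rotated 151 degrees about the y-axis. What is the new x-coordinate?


Rotation about y-axis: x' = x*cos(theta) + z*sin(theta)
= -0.9 * -0.8746 + -0.8 * 0.4848
= 0.3993


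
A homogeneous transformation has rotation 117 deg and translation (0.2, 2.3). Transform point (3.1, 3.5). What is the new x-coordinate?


x' = cos(theta)*px - sin(theta)*py + tx
= -0.454*3.1 - 0.891*3.5 + 0.2
= -4.3259


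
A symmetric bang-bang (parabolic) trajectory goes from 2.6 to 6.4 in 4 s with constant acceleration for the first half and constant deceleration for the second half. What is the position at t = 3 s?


Symmetric rest-to-rest: each phase covers (pf-p0)/2 in time T/2. 0.5*a*(T/2)^2 = (pf-p0)/2 => a = 4*(pf-p0)/T^2
a = 4*(6.4-2.6)/4^2 = 0.95
t = 3 is in the deceleration phase (t > T/2).
p = pf - 0.5*a*(T-t)^2 = 6.4 - 0.5*0.95*1^2
= 5.925


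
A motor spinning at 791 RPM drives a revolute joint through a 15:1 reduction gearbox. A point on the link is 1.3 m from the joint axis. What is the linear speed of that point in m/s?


omega_motor = 791 * 2*pi/60 = 82.8333 rad/s
omega_joint = omega_motor / 15 = 5.5222 rad/s
v = omega_joint * r = 5.5222 * 1.3
= 7.1789 m/s


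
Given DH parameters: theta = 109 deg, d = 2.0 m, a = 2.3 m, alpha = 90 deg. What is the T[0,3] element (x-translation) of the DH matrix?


T[0,3] = a * cos(theta)
= 2.3 * cos(109 deg)
= 2.3 * -0.3256
= -0.7488


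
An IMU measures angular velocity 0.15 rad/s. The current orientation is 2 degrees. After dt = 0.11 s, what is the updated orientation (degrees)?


delta_theta = w * dt = 0.15 * 0.11 = 0.0165 rad
= 0.9454 deg
theta_new = 2 + 0.9454 = 2.9454 deg


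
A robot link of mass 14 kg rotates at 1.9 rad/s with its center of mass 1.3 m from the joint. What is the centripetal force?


F = m * omega^2 * r
= 14 * 1.9^2 * 1.3
= 14 * 3.61 * 1.3
= 65.702 N


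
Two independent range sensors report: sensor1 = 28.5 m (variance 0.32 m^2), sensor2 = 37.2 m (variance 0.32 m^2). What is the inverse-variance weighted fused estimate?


w1 = (1/var1) / (1/var1 + 1/var2)
   = 3.125 / (3.125 + 3.125) = 0.5
w2 = 1 - w1 = 0.5
fused = w1*s1 + w2*s2 = 14.25 + 18.6
= 32.85 m


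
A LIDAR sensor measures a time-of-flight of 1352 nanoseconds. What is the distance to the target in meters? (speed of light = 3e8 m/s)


tof = 1352 ns = 1.352e-06 s
dist = c * tof / 2
= 3e8 * 1.352e-06 / 2
= 202.8 m


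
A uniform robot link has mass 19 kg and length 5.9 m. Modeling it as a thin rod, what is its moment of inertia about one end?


I = (1/3) * m * L^2
= (1/3) * 19 * 5.9^2
= 0.333333 * 19 * 34.81
= 220.4633 kg*m^2


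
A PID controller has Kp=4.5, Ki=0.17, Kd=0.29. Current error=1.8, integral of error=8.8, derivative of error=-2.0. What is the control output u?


u = Kp*e + Ki*int(e) + Kd*de/dt
= 4.5*1.8 + 0.17*8.8 + 0.29*(-2.0)
= 8.1 + 1.496 + -0.58
= 9.016


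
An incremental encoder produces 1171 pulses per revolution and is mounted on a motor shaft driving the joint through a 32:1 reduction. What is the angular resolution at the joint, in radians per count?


counts per rev = 1171
effective counts at joint = 1171 * 32 = 37472
resolution = 2*pi / 37472
= 1.6768e-04 rad/count


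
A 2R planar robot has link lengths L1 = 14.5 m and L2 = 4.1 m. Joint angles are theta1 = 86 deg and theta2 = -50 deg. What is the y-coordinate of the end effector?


Convert angles to radians: theta1 = 1.501, theta2 = -0.8727
y = L1*sin(theta1) + L2*sin(theta1+theta2)
y = 14.4647 + 2.4099
y = 16.8746


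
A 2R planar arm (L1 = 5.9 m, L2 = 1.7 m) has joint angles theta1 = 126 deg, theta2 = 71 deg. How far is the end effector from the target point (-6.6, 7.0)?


End effector via forward kinematics:
x = L1*cos(t1) + L2*cos(t1+t2) = -5.0937
y = L1*sin(t1) + L2*sin(t1+t2) = 4.2762
Distance to target:
d = sqrt((-6.6 - -5.0937)^2 + (7.0 - 4.2762)^2)
= sqrt(2.2691 + 7.4193)
= 3.1126 m


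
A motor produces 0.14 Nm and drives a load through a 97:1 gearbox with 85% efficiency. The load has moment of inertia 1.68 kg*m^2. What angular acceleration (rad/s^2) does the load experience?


tau_out = tau_motor * N * eta
= 0.14 * 97 * 0.85 = 11.543 Nm
alpha = tau_out / I = 11.543 / 1.68
= 6.8708 rad/s^2


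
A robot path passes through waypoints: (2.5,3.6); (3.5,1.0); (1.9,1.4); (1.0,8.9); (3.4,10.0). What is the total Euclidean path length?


Segment lengths:
  seg1 = sqrt((1.0)^2 + (-2.6)^2) = 2.7857
  seg2 = sqrt((-1.6)^2 + (0.4)^2) = 1.6492
  seg3 = sqrt((-0.9)^2 + (7.5)^2) = 7.5538
  seg4 = sqrt((2.4)^2 + (1.1)^2) = 2.6401
Total = 14.6288


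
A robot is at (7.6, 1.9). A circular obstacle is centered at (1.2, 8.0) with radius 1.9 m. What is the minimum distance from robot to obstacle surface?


center_dist = sqrt((7.6-1.2)^2 + (1.9-8.0)^2)
= sqrt(40.96 + 37.21)
= 8.8414
min_dist = center_dist - radius = 8.8414 - 1.9 = 6.9414 m


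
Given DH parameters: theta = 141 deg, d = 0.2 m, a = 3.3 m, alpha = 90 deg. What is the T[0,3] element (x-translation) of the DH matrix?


T[0,3] = a * cos(theta)
= 3.3 * cos(141 deg)
= 3.3 * -0.7771
= -2.5646


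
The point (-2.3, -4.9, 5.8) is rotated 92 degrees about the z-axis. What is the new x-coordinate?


Rotation about z-axis: x' = x*cos(theta) - y*sin(theta)
= -2.3 * -0.0349 - -4.9 * 0.9994
= 4.9773


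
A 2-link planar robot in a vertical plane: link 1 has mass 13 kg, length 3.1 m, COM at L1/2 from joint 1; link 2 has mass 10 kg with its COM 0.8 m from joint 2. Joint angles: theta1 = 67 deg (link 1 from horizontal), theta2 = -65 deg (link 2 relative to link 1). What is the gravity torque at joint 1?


Horizontal distance from joint 1 to link-1 COM:
  x_c1 = (L1/2)*cos(t1) = 1.55 * 0.3907 = 0.6056 m
Horizontal distance from joint 1 to link-2 COM:
  x_c2 = L1*cos(t1) + Lc2*cos(t1+t2)
       = 3.1*0.3907 + 0.8*0.9994 = 2.0108 m
tau1 = m1*g*x_c1 + m2*g*x_c2
     = 13*9.81*0.6056 + 10*9.81*2.0108
     = 77.2364 + 197.2574
     = 274.4938 Nm


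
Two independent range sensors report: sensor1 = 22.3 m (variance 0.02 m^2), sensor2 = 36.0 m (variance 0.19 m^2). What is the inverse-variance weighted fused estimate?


w1 = (1/var1) / (1/var1 + 1/var2)
   = 50.0 / (50.0 + 5.2632) = 0.9048
w2 = 1 - w1 = 0.0952
fused = w1*s1 + w2*s2 = 20.1762 + 3.4286
= 23.6048 m


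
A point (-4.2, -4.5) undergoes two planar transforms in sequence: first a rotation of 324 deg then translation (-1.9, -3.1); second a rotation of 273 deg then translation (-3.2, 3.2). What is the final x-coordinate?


After transform 1:
x1 = cos(324)*-4.2 - sin(324)*-4.5 + -1.9 = -7.9429
y1 = sin(324)*-4.2 + cos(324)*-4.5 + -3.1 = -4.2719
After transform 2:
x2 = cos(273)*-7.9429 - sin(273)*-4.2719 + -3.2
= -7.8817


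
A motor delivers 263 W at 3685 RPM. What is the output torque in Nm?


omega = 3685 * 2*pi/60 = 385.8923 rad/s
tau = P / omega = 263 / 385.8923
= 0.6815 Nm


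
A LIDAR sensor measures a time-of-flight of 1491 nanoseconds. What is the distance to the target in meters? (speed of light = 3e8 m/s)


tof = 1491 ns = 1.491e-06 s
dist = c * tof / 2
= 3e8 * 1.491e-06 / 2
= 223.65 m


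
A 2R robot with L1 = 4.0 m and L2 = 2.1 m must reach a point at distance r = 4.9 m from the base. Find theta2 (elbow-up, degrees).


cos(theta2) = (r^2 - L1^2 - L2^2) / (2*L1*L2)
cos(theta2) = (24.01 - 16.0 - 4.41) / 16.8
cos(theta2) = 0.214286
theta2 = 77.6264 degrees


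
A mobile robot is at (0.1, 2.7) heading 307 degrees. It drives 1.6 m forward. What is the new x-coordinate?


x_new = x0 + d*cos(theta)
= 0.1 + 1.6*cos(307)
= 0.1 + 0.9629
= 1.0629


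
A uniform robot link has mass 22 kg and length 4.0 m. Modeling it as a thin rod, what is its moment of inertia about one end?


I = (1/3) * m * L^2
= (1/3) * 22 * 4.0^2
= 0.333333 * 22 * 16.0
= 117.3333 kg*m^2


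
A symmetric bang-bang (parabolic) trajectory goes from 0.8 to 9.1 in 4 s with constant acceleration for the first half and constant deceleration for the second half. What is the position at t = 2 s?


Symmetric rest-to-rest: each phase covers (pf-p0)/2 in time T/2. 0.5*a*(T/2)^2 = (pf-p0)/2 => a = 4*(pf-p0)/T^2
a = 4*(9.1-0.8)/4^2 = 2.075
t = 2 is in the acceleration phase (t <= T/2).
p = p0 + 0.5*a*t^2 = 0.8 + 0.5*2.075*2^2
= 4.95
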